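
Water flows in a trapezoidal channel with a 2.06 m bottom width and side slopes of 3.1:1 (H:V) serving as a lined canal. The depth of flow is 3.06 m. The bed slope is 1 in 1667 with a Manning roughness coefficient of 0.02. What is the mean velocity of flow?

With bottom width b = 2.06 m and side slope z = 3.1: A = (b + zy)y = (2.06 + 3.1×3.06)×3.06 = 35.33 m²; P = b + 2y√(1+z²) = 2.06 + 2×3.06×3.257 = 21.99 m.
Hydraulic radius R = A/P = 35.33/21.99 = 1.606 m.
From Manning's equation, V = (1/n) R^(2/3) S^(1/2) = (1/0.02) × 1.606^(2/3) × 0.0005999^(1/2) = 1.68 m/s.

V = 1.68 m/s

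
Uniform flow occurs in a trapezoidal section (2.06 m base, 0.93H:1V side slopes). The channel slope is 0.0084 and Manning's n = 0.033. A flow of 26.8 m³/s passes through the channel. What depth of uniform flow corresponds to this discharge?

Manning's equation rearranged: A R^(2/3) = nQ / (1·√S) = 0.033 × 26.8 / (√0.0084) = 9.65.
At y = 2.7 m: A R^(2/3) = 14.76 — too large.
At y = 1.95 m: A R^(2/3) = 7.667 — too small.
At y = 2.19 m: A R^(2/3) = 9.651 — matches.

y_n = 2.19 m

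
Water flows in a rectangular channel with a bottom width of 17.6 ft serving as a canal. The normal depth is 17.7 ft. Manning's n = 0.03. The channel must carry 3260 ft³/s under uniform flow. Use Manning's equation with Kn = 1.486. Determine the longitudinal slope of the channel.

Flow area A = b·y = 17.6 × 17.7 = 311.5 ft². Wetted perimeter P = b + 2y = 17.6 + 2×17.7 = 53 ft.
Hydraulic radius R = A/P = 311.5/53 = 5.878 ft.
From Manning's equation, S = [nQ / (1.486 A R^(2/3))]² = [0.03 × 3260 / (1.486 × 311.5 × 5.878^(2/3))]² = 0.00421.

S = 0.00421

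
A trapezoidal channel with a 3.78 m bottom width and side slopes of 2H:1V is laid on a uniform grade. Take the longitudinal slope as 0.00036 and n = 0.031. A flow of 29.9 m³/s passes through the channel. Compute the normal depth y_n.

Manning's equation rearranged: A R^(2/3) = nQ / (1·√S) = 0.031 × 29.9 / (√0.00036) = 48.85.
At y = 3.83 m: A R^(2/3) = 71.75 — over.
At y = 2.59 m: A R^(2/3) = 30.55 — short.
At y = 3.22 m: A R^(2/3) = 48.88 — matches.

y_n = 3.22 m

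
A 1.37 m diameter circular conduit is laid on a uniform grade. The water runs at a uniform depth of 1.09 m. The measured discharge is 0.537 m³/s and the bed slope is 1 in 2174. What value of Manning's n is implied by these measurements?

n = 0.028

For a circular section of diameter D = 1.37 m at depth y = 1.09 m, the central angle is θ = 2 arccos(1 − 2y/D) = 4.407 rad. Then A = (D²/8)(θ − sin θ) = 1.258 m² and P = Dθ/2 = 3.019 m.
Hydraulic radius R = A/P = 1.258/3.019 = 0.4166 m.
Rearranging Manning's equation: n = (1/Q) A R^(2/3) S^(1/2) = (1/0.537) × 1.258 × 0.4166^(2/3) × √0.00046 = 0.028.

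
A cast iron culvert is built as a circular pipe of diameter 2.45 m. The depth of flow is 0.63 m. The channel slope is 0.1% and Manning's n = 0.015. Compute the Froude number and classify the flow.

subcritical

For a circular section of diameter D = 2.45 m at depth y = 0.63 m, the central angle is θ = 2 arccos(1 − 2y/D) = 2.127 rad. Then A = (D²/8)(θ − sin θ) = 0.959 m² and P = Dθ/2 = 2.606 m.
Hydraulic radius R = A/P = 0.959/2.606 = 0.368 m.
V = (1/n) R^(2/3) √S = (1/0.015) × 0.368^(2/3) × √0.001 = 1.083 m/s. Hydraulic depth D_h = A/T = 0.959/2.142 = 0.4478 m.
Froude number Fr = V/√(g·D_h) = 1.083/√(9.81×0.4478) = 0.517, which is less than 1, so the flow is subcritical.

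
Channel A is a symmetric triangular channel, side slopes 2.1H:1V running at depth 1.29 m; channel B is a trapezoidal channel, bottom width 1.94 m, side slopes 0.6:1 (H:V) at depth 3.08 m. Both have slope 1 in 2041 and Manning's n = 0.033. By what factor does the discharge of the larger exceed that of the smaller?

Channel A: For a triangular section with side slope z = 2.1: A = zy² = 2.1×1.29² = 3.495 m²; P = 2y√(1+z²) = 2×1.29×2.326 = 6.001 m. Hydraulic radius R = A/P = 3.495/6.001 = 0.5823 m. Q_A = (1/0.033)·3.495·0.5823^(2/3)·√0.00049 = 1.635 m³/s.
Channel B: With bottom width b = 1.94 m and side slope z = 0.6: A = (b + zy)y = (1.94 + 0.6×3.08)×3.08 = 11.67 m²; P = b + 2y√(1+z²) = 1.94 + 2×3.08×1.166 = 9.124 m. Hydraulic radius R = A/P = 11.67/9.124 = 1.279 m. Q_B = (1/0.033)·11.67·1.279^(2/3)·√0.00049 = 9.22 m³/s.
The larger discharge is 9.22 m³/s and the smaller is 1.635 m³/s; the ratio is 5.64.

5.64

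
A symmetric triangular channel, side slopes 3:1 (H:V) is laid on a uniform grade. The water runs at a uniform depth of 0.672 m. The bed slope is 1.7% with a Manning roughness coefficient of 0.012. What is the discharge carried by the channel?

Q = 6.87 m³/s

For a triangular section with side slope z = 3: A = zy² = 3×0.672² = 1.355 m²; P = 2y√(1+z²) = 2×0.672×3.162 = 4.25 m.
Hydraulic radius R = A/P = 1.355/4.25 = 0.3188 m.
Manning's equation: Q = (1/n) A R^(2/3) S^(1/2) = (1/0.012) × 1.355 × 0.3188^(2/3) × 0.017^(1/2) = 6.87 m³/s.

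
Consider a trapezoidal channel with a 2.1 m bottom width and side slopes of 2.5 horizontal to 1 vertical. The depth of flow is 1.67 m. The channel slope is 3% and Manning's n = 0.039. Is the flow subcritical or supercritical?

With bottom width b = 2.1 m and side slope z = 2.5: A = (b + zy)y = (2.1 + 2.5×1.67)×1.67 = 10.48 m²; P = b + 2y√(1+z²) = 2.1 + 2×1.67×2.693 = 11.09 m.
Hydraulic radius R = A/P = 10.48/11.09 = 0.9447 m.
V = (1/n) R^(2/3) √S = (1/0.039) × 0.9447^(2/3) × √0.03 = 4.276 m/s. Hydraulic depth D_h = A/T = 10.48/10.45 = 1.003 m.
Froude number Fr = V/√(g·D_h) = 4.276/√(9.81×1.003) = 1.36, which is greater than 1, so the flow is supercritical.

supercritical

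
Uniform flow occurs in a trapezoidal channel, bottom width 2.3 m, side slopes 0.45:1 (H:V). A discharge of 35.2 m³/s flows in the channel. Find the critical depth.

At critical depth, Q² T / (g A³) = 1, i.e. A³/T = Q²/g = 35.2²/9.81 = 126.3.
Try y = 3.09 m: A³/T = 291.9 — too large.
Try y = 1.77 m: A³/T = 42.29 — too small.
Try y = 2.44 m: A³/T = 126.8 — matches.

y_c = 2.44 m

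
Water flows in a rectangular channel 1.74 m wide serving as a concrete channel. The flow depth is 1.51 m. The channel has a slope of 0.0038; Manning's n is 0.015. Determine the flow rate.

Flow area A = b·y = 1.74 × 1.51 = 2.627 m². Wetted perimeter P = b + 2y = 1.74 + 2×1.51 = 4.76 m.
Hydraulic radius R = A/P = 2.627/4.76 = 0.552 m.
Manning's equation: Q = (1/n) A R^(2/3) S^(1/2) = (1/0.015) × 2.627 × 0.552^(2/3) × 0.0038^(1/2) = 7.27 m³/s.

Q = 7.27 m³/s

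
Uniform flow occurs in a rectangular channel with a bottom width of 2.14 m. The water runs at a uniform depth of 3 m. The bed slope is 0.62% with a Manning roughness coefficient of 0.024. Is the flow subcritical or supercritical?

subcritical

Flow area A = b·y = 2.14 × 3 = 6.42 m². Wetted perimeter P = b + 2y = 2.14 + 2×3 = 8.14 m.
Hydraulic radius R = A/P = 6.42/8.14 = 0.7887 m.
V = (1/n) R^(2/3) √S = (1/0.024) × 0.7887^(2/3) × √0.0062 = 2.801 m/s. Hydraulic depth D_h = A/T = 6.42/2.14 = 3 m.
Froude number Fr = V/√(g·D_h) = 2.801/√(9.81×3) = 0.516, which is less than 1, so the flow is subcritical.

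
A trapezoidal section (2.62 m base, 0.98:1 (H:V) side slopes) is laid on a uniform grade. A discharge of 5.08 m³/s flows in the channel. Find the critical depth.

At critical depth, Q² T / (g A³) = 1, i.e. A³/T = Q²/g = 5.08²/9.81 = 2.631.
Try y = 0.834 m: A³/T = 5.537 — too large.
Try y = 0.665 m: A³/T = 2.625 — close enough.

y_c = 0.665 m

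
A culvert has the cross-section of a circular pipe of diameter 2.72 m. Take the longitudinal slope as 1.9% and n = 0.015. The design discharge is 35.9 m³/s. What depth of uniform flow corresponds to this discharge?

y_n = 1.96 m

Manning's equation rearranged: A R^(2/3) = nQ / (1·√S) = 0.015 × 35.9 / (√0.019) = 3.907.
Trying y = 2.17 m: A R^(2/3) = 4.38 — too large.
Trying y = 1.53 m: A R^(2/3) = 2.729 — too small.
Trying y = 1.96 m: A R^(2/3) = 3.904 — matches.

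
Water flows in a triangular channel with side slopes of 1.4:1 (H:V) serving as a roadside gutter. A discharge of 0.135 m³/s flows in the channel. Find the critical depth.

y_c = 0.285 m

At critical depth, Q² T / (g A³) = 1, i.e. A³/T = Q²/g = 0.135²/9.81 = 0.001858.
Trying y = 0.194 m: A³/T = 0.0002693 — low.
Trying y = 0.342 m: A³/T = 0.004585 — high.
Trying y = 0.285 m: A³/T = 0.001843 — ≈ 0.001858.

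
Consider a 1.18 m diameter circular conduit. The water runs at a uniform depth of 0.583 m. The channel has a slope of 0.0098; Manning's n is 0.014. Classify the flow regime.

For a circular section of diameter D = 1.18 m at depth y = 0.583 m, the central angle is θ = 2 arccos(1 − 2y/D) = 3.118 rad. Then A = (D²/8)(θ − sin θ) = 0.5385 m² and P = Dθ/2 = 1.84 m.
Hydraulic radius R = A/P = 0.5385/1.84 = 0.2928 m.
V = (1/n) R^(2/3) √S = (1/0.014) × 0.2928^(2/3) × √0.0098 = 3.118 m/s. Hydraulic depth D_h = A/T = 0.5385/1.18 = 0.4564 m.
Froude number Fr = V/√(g·D_h) = 3.118/√(9.81×0.4564) = 1.47, which is greater than 1, so the flow is supercritical.

supercritical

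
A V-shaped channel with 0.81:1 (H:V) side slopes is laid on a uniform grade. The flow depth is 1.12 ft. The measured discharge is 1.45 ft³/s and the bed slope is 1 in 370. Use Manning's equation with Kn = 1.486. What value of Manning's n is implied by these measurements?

For a triangular section with side slope z = 0.81: A = zy² = 0.81×1.12² = 1.016 ft²; P = 2y√(1+z²) = 2×1.12×1.287 = 2.883 ft.
Hydraulic radius R = A/P = 1.016/2.883 = 0.3525 ft.
Rearranging Manning's equation: n = (1.486/Q) A R^(2/3) S^(1/2) = (1.486/1.45) × 1.016 × 0.3525^(2/3) × √0.002703 = 0.027.

n = 0.027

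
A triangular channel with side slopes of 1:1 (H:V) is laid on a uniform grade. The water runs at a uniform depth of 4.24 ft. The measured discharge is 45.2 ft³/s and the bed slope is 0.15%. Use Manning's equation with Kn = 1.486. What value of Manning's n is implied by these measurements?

For a triangular section with side slope z = 1: A = zy² = 1×4.24² = 17.98 ft²; P = 2y√(1+z²) = 2×4.24×1.414 = 11.99 ft.
Hydraulic radius R = A/P = 17.98/11.99 = 1.499 ft.
Rearranging Manning's equation: n = (1.486/Q) A R^(2/3) S^(1/2) = (1.486/45.2) × 17.98 × 1.499^(2/3) × √0.0015 = 0.03.

n = 0.03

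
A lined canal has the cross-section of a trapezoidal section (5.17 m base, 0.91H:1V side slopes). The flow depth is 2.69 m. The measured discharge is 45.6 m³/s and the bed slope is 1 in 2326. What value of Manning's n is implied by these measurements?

n = 0.013

With bottom width b = 5.17 m and side slope z = 0.91: A = (b + zy)y = (5.17 + 0.91×2.69)×2.69 = 20.49 m²; P = b + 2y√(1+z²) = 5.17 + 2×2.69×1.352 = 12.44 m.
Hydraulic radius R = A/P = 20.49/12.44 = 1.647 m.
Rearranging Manning's equation: n = (1/Q) A R^(2/3) S^(1/2) = (1/45.6) × 20.49 × 1.647^(2/3) × √0.0004299 = 0.013.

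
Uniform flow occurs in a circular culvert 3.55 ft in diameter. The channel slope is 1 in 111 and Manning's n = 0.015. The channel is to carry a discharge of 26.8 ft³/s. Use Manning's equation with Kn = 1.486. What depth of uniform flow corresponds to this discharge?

Manning's equation rearranged: A R^(2/3) = nQ / (1.486·√S) = 0.015 × 26.8 / (1.486 × √0.009009) = 2.85.
Try y = 1.15 ft: A R^(2/3) = 2.075 — low.
Try y = 1.36 ft: A R^(2/3) = 2.845 — close enough.

y_n = 1.36 ft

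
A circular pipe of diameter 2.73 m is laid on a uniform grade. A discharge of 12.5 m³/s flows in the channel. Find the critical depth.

y_c = 1.58 m

At critical depth, Q² T / (g A³) = 1, i.e. A³/T = Q²/g = 12.5²/9.81 = 15.93.
At y = 1.79 m: A³/T = 25.95 — high.
At y = 1.12 m: A³/T = 4.307 — low.
At y = 1.58 m: A³/T = 16.06 — ≈ 15.93.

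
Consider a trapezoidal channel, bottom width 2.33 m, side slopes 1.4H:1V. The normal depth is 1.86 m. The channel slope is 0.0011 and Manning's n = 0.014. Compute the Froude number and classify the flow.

With bottom width b = 2.33 m and side slope z = 1.4: A = (b + zy)y = (2.33 + 1.4×1.86)×1.86 = 9.177 m²; P = b + 2y√(1+z²) = 2.33 + 2×1.86×1.72 = 8.73 m.
Hydraulic radius R = A/P = 9.177/8.73 = 1.051 m.
V = (1/n) R^(2/3) √S = (1/0.014) × 1.051^(2/3) × √0.0011 = 2.449 m/s. Hydraulic depth D_h = A/T = 9.177/7.538 = 1.217 m.
Froude number Fr = V/√(g·D_h) = 2.449/√(9.81×1.217) = 0.709, which is less than 1, so the flow is subcritical.

subcritical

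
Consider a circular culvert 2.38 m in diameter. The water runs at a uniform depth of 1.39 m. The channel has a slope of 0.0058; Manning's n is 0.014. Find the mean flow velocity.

For a circular section of diameter D = 2.38 m at depth y = 1.39 m, the central angle is θ = 2 arccos(1 − 2y/D) = 3.479 rad. Then A = (D²/8)(θ − sin θ) = 2.698 m² and P = Dθ/2 = 4.14 m.
Hydraulic radius R = A/P = 2.698/4.14 = 0.6517 m.
From Manning's equation, V = (1/n) R^(2/3) S^(1/2) = (1/0.014) × 0.6517^(2/3) × 0.0058^(1/2) = 4.09 m/s.

V = 4.09 m/s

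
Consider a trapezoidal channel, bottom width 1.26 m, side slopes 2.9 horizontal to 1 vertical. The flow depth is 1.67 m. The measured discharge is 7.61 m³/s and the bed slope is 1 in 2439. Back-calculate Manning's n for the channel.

With bottom width b = 1.26 m and side slope z = 2.9: A = (b + zy)y = (1.26 + 2.9×1.67)×1.67 = 10.19 m²; P = b + 2y√(1+z²) = 1.26 + 2×1.67×3.068 = 11.51 m.
Hydraulic radius R = A/P = 10.19/11.51 = 0.8858 m.
Rearranging Manning's equation: n = (1/Q) A R^(2/3) S^(1/2) = (1/7.61) × 10.19 × 0.8858^(2/3) × √0.00041 = 0.025.

n = 0.025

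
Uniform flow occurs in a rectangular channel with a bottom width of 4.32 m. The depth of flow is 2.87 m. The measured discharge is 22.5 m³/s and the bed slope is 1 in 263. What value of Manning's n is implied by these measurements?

n = 0.0391

Flow area A = b·y = 4.32 × 2.87 = 12.4 m². Wetted perimeter P = b + 2y = 4.32 + 2×2.87 = 10.06 m.
Hydraulic radius R = A/P = 12.4/10.06 = 1.232 m.
Rearranging Manning's equation: n = (1/Q) A R^(2/3) S^(1/2) = (1/22.5) × 12.4 × 1.232^(2/3) × √0.003802 = 0.0391.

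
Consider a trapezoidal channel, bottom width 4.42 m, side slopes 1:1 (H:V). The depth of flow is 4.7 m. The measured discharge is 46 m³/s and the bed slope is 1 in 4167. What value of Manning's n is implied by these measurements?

With bottom width b = 4.42 m and side slope z = 1: A = (b + zy)y = (4.42 + 1×4.7)×4.7 = 42.86 m²; P = b + 2y√(1+z²) = 4.42 + 2×4.7×1.414 = 17.71 m.
Hydraulic radius R = A/P = 42.86/17.71 = 2.42 m.
Rearranging Manning's equation: n = (1/Q) A R^(2/3) S^(1/2) = (1/46) × 42.86 × 2.42^(2/3) × √0.00024 = 0.026.

n = 0.026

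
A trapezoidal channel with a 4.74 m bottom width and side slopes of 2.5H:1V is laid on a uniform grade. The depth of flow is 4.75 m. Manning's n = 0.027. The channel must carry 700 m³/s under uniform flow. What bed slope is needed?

With bottom width b = 4.74 m and side slope z = 2.5: A = (b + zy)y = (4.74 + 2.5×4.75)×4.75 = 78.92 m²; P = b + 2y√(1+z²) = 4.74 + 2×4.75×2.693 = 30.32 m.
Hydraulic radius R = A/P = 78.92/30.32 = 2.603 m.
From Manning's equation, S = [nQ / (1 A R^(2/3))]² = [0.027 × 700 / (1 × 78.92 × 2.603^(2/3))]² = 0.016.

S = 0.016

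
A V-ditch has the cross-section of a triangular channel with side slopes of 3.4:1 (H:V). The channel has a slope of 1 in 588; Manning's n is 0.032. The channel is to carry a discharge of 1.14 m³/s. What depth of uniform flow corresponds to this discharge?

Manning's equation rearranged: A R^(2/3) = nQ / (1·√S) = 0.032 × 1.14 / (√0.001701) = 0.8846.
Try y = 0.542 m: A R^(2/3) = 0.4069 — too small.
Try y = 0.799 m: A R^(2/3) = 1.145 — too large.
Try y = 0.725 m: A R^(2/3) = 0.8838 — ≈ 0.8846.

y_n = 0.725 m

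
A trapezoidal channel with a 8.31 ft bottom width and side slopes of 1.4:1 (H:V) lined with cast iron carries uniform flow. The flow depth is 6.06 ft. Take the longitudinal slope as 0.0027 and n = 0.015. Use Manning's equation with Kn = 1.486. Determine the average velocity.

With bottom width b = 8.31 ft and side slope z = 1.4: A = (b + zy)y = (8.31 + 1.4×6.06)×6.06 = 101.8 ft²; P = b + 2y√(1+z²) = 8.31 + 2×6.06×1.72 = 29.16 ft.
Hydraulic radius R = A/P = 101.8/29.16 = 3.49 ft.
From Manning's equation, V = (1.486/n) R^(2/3) S^(1/2) = (1.486/0.015) × 3.49^(2/3) × 0.0027^(1/2) = 11.8 ft/s.

V = 11.8 ft/s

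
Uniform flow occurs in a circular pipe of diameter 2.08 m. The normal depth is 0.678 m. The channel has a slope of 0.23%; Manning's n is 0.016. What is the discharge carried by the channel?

For a circular section of diameter D = 2.08 m at depth y = 0.678 m, the central angle is θ = 2 arccos(1 − 2y/D) = 2.431 rad. Then A = (D²/8)(θ − sin θ) = 0.9615 m² and P = Dθ/2 = 2.528 m.
Hydraulic radius R = A/P = 0.9615/2.528 = 0.3804 m.
Manning's equation: Q = (1/n) A R^(2/3) S^(1/2) = (1/0.016) × 0.9615 × 0.3804^(2/3) × 0.0023^(1/2) = 1.51 m³/s.

Q = 1.51 m³/s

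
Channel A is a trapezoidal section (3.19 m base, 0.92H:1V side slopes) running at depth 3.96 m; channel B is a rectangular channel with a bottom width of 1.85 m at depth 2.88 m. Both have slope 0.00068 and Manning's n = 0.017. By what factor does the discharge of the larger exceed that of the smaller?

Channel A: With bottom width b = 3.19 m and side slope z = 0.92: A = (b + zy)y = (3.19 + 0.92×3.96)×3.96 = 27.06 m²; P = b + 2y√(1+z²) = 3.19 + 2×3.96×1.359 = 13.95 m. Hydraulic radius R = A/P = 27.06/13.95 = 1.939 m. Q_A = (1/0.017)·27.06·1.939^(2/3)·√0.00068 = 64.55 m³/s.
Channel B: Flow area A = b·y = 1.85 × 2.88 = 5.328 m². Wetted perimeter P = b + 2y = 1.85 + 2×2.88 = 7.61 m. Hydraulic radius R = A/P = 5.328/7.61 = 0.7001 m. Q_B = (1/0.017)·5.328·0.7001^(2/3)·√0.00068 = 6.444 m³/s.
The larger discharge is 64.55 m³/s and the smaller is 6.444 m³/s; the ratio is 10.

10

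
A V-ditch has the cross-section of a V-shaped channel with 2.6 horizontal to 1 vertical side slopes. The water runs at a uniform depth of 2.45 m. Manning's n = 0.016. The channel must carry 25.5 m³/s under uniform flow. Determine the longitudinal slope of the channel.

S = 0.000572

For a triangular section with side slope z = 2.6: A = zy² = 2.6×2.45² = 15.61 m²; P = 2y√(1+z²) = 2×2.45×2.786 = 13.65 m.
Hydraulic radius R = A/P = 15.61/13.65 = 1.143 m.
From Manning's equation, S = [nQ / (1 A R^(2/3))]² = [0.016 × 25.5 / (1 × 15.61 × 1.143^(2/3))]² = 0.000572.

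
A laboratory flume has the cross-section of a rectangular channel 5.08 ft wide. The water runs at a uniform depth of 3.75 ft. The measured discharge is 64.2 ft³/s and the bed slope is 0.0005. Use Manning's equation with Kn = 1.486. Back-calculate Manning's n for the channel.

n = 0.013

Flow area A = b·y = 5.08 × 3.75 = 19.05 ft². Wetted perimeter P = b + 2y = 5.08 + 2×3.75 = 12.58 ft.
Hydraulic radius R = A/P = 19.05/12.58 = 1.514 ft.
Rearranging Manning's equation: n = (1.486/Q) A R^(2/3) S^(1/2) = (1.486/64.2) × 19.05 × 1.514^(2/3) × √0.0005 = 0.013.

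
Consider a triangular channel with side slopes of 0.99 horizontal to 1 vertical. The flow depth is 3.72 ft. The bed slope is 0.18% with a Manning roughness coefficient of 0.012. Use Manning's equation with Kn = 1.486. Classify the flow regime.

subcritical

For a triangular section with side slope z = 0.99: A = zy² = 0.99×3.72² = 13.7 ft²; P = 2y√(1+z²) = 2×3.72×1.407 = 10.47 ft.
Hydraulic radius R = A/P = 13.7/10.47 = 1.309 ft.
V = (1.486/n) R^(2/3) √S = (1.486/0.012) × 1.309^(2/3) × √0.0018 = 6.286 ft/s. Hydraulic depth D_h = A/T = 13.7/7.366 = 1.86 ft.
Froude number Fr = V/√(g·D_h) = 6.286/√(32.2×1.86) = 0.812, which is less than 1, so the flow is subcritical.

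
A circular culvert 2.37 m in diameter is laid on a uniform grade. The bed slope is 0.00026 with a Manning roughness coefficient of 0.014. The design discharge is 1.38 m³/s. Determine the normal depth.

y_n = 1.02 m

Manning's equation rearranged: A R^(2/3) = nQ / (1·√S) = 0.014 × 1.38 / (√0.00026) = 1.198.
Try y = 1.15 m: A R^(2/3) = 1.478 — too large.
Try y = 0.783 m: A R^(2/3) = 0.7335 — too small.
Try y = 1.02 m: A R^(2/3) = 1.197 — close enough.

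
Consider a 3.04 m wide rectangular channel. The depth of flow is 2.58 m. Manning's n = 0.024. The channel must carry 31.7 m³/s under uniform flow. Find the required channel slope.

S = 0.00998

Flow area A = b·y = 3.04 × 2.58 = 7.843 m². Wetted perimeter P = b + 2y = 3.04 + 2×2.58 = 8.2 m.
Hydraulic radius R = A/P = 7.843/8.2 = 0.9565 m.
From Manning's equation, S = [nQ / (1 A R^(2/3))]² = [0.024 × 31.7 / (1 × 7.843 × 0.9565^(2/3))]² = 0.00998.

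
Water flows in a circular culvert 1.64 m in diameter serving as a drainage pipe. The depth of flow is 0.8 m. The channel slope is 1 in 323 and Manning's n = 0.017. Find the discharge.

Q = 1.83 m³/s

For a circular section of diameter D = 1.64 m at depth y = 0.8 m, the central angle is θ = 2 arccos(1 − 2y/D) = 3.093 rad. Then A = (D²/8)(θ − sin θ) = 1.023 m² and P = Dθ/2 = 2.536 m.
Hydraulic radius R = A/P = 1.023/2.536 = 0.4035 m.
Manning's equation: Q = (1/n) A R^(2/3) S^(1/2) = (1/0.017) × 1.023 × 0.4035^(2/3) × 0.003096^(1/2) = 1.83 m³/s.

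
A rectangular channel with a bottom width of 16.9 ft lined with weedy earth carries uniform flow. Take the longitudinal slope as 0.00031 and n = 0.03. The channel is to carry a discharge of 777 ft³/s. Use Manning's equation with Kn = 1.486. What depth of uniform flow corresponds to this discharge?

Manning's equation rearranged: A R^(2/3) = nQ / (1.486·√S) = 0.03 × 777 / (1.486 × √0.00031) = 890.9.
At y = 20.2 ft: A R^(2/3) = 1122 — over.
At y = 14.8 ft: A R^(2/3) = 767.9 — short.
At y = 16.7 ft: A R^(2/3) = 891.2 — close enough.

y_n = 16.7 ft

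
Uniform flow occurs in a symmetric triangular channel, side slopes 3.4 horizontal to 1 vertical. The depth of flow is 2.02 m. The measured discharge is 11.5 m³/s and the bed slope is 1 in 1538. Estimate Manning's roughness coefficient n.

n = 0.0301

For a triangular section with side slope z = 3.4: A = zy² = 3.4×2.02² = 13.87 m²; P = 2y√(1+z²) = 2×2.02×3.544 = 14.32 m.
Hydraulic radius R = A/P = 13.87/14.32 = 0.969 m.
Rearranging Manning's equation: n = (1/Q) A R^(2/3) S^(1/2) = (1/11.5) × 13.87 × 0.969^(2/3) × √0.0006502 = 0.0301.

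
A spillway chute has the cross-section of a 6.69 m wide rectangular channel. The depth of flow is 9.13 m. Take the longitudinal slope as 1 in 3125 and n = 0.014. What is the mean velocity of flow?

Flow area A = b·y = 6.69 × 9.13 = 61.08 m². Wetted perimeter P = b + 2y = 6.69 + 2×9.13 = 24.95 m.
Hydraulic radius R = A/P = 61.08/24.95 = 2.448 m.
From Manning's equation, V = (1/n) R^(2/3) S^(1/2) = (1/0.014) × 2.448^(2/3) × 0.00032^(1/2) = 2.32 m/s.

V = 2.32 m/s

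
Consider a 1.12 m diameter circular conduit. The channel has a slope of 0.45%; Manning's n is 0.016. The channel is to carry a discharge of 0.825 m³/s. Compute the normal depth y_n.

Manning's equation rearranged: A R^(2/3) = nQ / (1·√S) = 0.016 × 0.825 / (√0.0045) = 0.1968.
At y = 0.478 m: A R^(2/3) = 0.1598 — low.
At y = 0.667 m: A R^(2/3) = 0.2801 — high.
At y = 0.538 m: A R^(2/3) = 0.1969 — matches.

y_n = 0.538 m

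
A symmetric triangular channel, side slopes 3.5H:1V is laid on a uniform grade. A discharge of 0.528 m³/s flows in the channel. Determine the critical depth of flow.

At critical depth, Q² T / (g A³) = 1, i.e. A³/T = Q²/g = 0.528²/9.81 = 0.02842.
At y = 0.279 m: A³/T = 0.01035 — low.
At y = 0.417 m: A³/T = 0.07723 — high.
At y = 0.341 m: A³/T = 0.02824 — matches.

y_c = 0.341 m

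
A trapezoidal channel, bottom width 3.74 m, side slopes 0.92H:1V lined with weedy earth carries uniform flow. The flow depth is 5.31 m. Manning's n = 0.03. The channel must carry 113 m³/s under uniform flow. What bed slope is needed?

With bottom width b = 3.74 m and side slope z = 0.92: A = (b + zy)y = (3.74 + 0.92×5.31)×5.31 = 45.8 m²; P = b + 2y√(1+z²) = 3.74 + 2×5.31×1.359 = 18.17 m.
Hydraulic radius R = A/P = 45.8/18.17 = 2.521 m.
From Manning's equation, S = [nQ / (1 A R^(2/3))]² = [0.03 × 113 / (1 × 45.8 × 2.521^(2/3))]² = 0.0016.

S = 0.0016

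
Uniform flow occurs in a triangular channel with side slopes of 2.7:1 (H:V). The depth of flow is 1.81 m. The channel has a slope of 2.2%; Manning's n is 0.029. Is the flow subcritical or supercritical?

For a triangular section with side slope z = 2.7: A = zy² = 2.7×1.81² = 8.845 m²; P = 2y√(1+z²) = 2×1.81×2.879 = 10.42 m.
Hydraulic radius R = A/P = 8.845/10.42 = 0.8487 m.
V = (1/n) R^(2/3) √S = (1/0.029) × 0.8487^(2/3) × √0.022 = 4.585 m/s. Hydraulic depth D_h = A/T = 8.845/9.774 = 0.905 m.
Froude number Fr = V/√(g·D_h) = 4.585/√(9.81×0.905) = 1.54, which is greater than 1, so the flow is supercritical.

supercritical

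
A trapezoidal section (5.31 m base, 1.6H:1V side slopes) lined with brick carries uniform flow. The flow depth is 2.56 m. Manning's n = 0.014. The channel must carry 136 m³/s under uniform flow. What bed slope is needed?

With bottom width b = 5.31 m and side slope z = 1.6: A = (b + zy)y = (5.31 + 1.6×2.56)×2.56 = 24.08 m²; P = b + 2y√(1+z²) = 5.31 + 2×2.56×1.887 = 14.97 m.
Hydraulic radius R = A/P = 24.08/14.97 = 1.608 m.
From Manning's equation, S = [nQ / (1 A R^(2/3))]² = [0.014 × 136 / (1 × 24.08 × 1.608^(2/3))]² = 0.00332.

S = 0.00332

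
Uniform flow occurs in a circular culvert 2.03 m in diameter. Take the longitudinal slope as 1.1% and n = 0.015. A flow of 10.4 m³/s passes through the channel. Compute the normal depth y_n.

Manning's equation rearranged: A R^(2/3) = nQ / (1·√S) = 0.015 × 10.4 / (√0.011) = 1.487.
Trying y = 1.5 m: A R^(2/3) = 1.845 — high.
Trying y = 1.28 m: A R^(2/3) = 1.491 — ≈ 1.487.

y_n = 1.28 m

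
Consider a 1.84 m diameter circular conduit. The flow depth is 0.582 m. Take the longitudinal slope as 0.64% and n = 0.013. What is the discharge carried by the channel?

For a circular section of diameter D = 1.84 m at depth y = 0.582 m, the central angle is θ = 2 arccos(1 − 2y/D) = 2.389 rad. Then A = (D²/8)(θ − sin θ) = 0.7219 m² and P = Dθ/2 = 2.198 m.
Hydraulic radius R = A/P = 0.7219/2.198 = 0.3284 m.
Manning's equation: Q = (1/n) A R^(2/3) S^(1/2) = (1/0.013) × 0.7219 × 0.3284^(2/3) × 0.0064^(1/2) = 2.11 m³/s.

Q = 2.11 m³/s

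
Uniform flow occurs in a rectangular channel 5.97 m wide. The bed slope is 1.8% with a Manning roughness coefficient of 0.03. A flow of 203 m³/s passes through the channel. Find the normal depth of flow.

Manning's equation rearranged: A R^(2/3) = nQ / (1·√S) = 0.03 × 203 / (√0.018) = 45.39.
At y = 6.4 m: A R^(2/3) = 61.37 — high.
At y = 5.01 m: A R^(2/3) = 45.41 — matches.

y_n = 5.01 m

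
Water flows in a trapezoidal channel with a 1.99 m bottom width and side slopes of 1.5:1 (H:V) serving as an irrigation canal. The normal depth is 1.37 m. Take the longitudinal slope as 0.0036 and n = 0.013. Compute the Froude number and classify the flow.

supercritical

With bottom width b = 1.99 m and side slope z = 1.5: A = (b + zy)y = (1.99 + 1.5×1.37)×1.37 = 5.542 m²; P = b + 2y√(1+z²) = 1.99 + 2×1.37×1.803 = 6.93 m.
Hydraulic radius R = A/P = 5.542/6.93 = 0.7997 m.
V = (1/n) R^(2/3) √S = (1/0.013) × 0.7997^(2/3) × √0.0036 = 3.976 m/s. Hydraulic depth D_h = A/T = 5.542/6.1 = 0.9085 m.
Froude number Fr = V/√(g·D_h) = 3.976/√(9.81×0.9085) = 1.33, which is greater than 1, so the flow is supercritical.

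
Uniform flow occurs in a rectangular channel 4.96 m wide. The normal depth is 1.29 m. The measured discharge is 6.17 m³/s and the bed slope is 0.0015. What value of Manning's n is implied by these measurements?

n = 0.036

Flow area A = b·y = 4.96 × 1.29 = 6.398 m². Wetted perimeter P = b + 2y = 4.96 + 2×1.29 = 7.54 m.
Hydraulic radius R = A/P = 6.398/7.54 = 0.8486 m.
Rearranging Manning's equation: n = (1/Q) A R^(2/3) S^(1/2) = (1/6.17) × 6.398 × 0.8486^(2/3) × √0.0015 = 0.036.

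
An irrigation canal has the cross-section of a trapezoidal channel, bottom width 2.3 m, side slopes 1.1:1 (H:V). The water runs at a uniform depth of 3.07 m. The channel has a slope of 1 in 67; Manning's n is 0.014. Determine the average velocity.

With bottom width b = 2.3 m and side slope z = 1.1: A = (b + zy)y = (2.3 + 1.1×3.07)×3.07 = 17.43 m²; P = b + 2y√(1+z²) = 2.3 + 2×3.07×1.487 = 11.43 m.
Hydraulic radius R = A/P = 17.43/11.43 = 1.525 m.
From Manning's equation, V = (1/n) R^(2/3) S^(1/2) = (1/0.014) × 1.525^(2/3) × 0.01493^(1/2) = 11.6 m/s.

V = 11.6 m/s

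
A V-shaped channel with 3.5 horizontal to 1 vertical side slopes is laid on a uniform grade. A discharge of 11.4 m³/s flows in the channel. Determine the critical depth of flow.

At critical depth, Q² T / (g A³) = 1, i.e. A³/T = Q²/g = 11.4²/9.81 = 13.25.
At y = 0.844 m: A³/T = 2.623 — short.
At y = 1.17 m: A³/T = 13.43 — close enough.

y_c = 1.17 m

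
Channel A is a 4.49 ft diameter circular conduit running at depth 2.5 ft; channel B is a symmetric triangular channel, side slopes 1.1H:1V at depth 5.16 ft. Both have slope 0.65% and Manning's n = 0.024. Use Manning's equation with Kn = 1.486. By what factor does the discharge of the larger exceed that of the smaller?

Channel A: For a circular section of diameter D = 4.49 ft at depth y = 2.5 ft, the central angle is θ = 2 arccos(1 − 2y/D) = 3.369 rad. Then A = (D²/8)(θ − sin θ) = 9.059 ft² and P = Dθ/2 = 7.564 ft. Hydraulic radius R = A/P = 9.059/7.564 = 1.198 ft. Q_A = (1.486/0.024)·9.059·1.198^(2/3)·√0.0065 = 51 ft³/s.
Channel B: For a triangular section with side slope z = 1.1: A = zy² = 1.1×5.16² = 29.29 ft²; P = 2y√(1+z²) = 2×5.16×1.487 = 15.34 ft. Hydraulic radius R = A/P = 29.29/15.34 = 1.909 ft. Q_B = (1.486/0.024)·29.29·1.909^(2/3)·√0.0065 = 225 ft³/s.
The larger discharge is 225 ft³/s and the smaller is 51 ft³/s; the ratio is 4.41.

4.41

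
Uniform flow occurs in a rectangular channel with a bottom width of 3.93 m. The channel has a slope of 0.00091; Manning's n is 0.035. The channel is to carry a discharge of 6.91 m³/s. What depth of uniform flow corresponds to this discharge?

y_n = 2.04 m

Manning's equation rearranged: A R^(2/3) = nQ / (1·√S) = 0.035 × 6.91 / (√0.00091) = 8.017.
Try y = 2.37 m: A R^(2/3) = 9.77 — high.
Try y = 2.04 m: A R^(2/3) = 8.022 — matches.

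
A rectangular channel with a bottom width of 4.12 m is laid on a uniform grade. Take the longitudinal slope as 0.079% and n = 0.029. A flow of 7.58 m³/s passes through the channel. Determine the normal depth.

Manning's equation rearranged: A R^(2/3) = nQ / (1·√S) = 0.029 × 7.58 / (√0.00079) = 7.821.
At y = 2.07 m: A R^(2/3) = 8.712 — over.
At y = 1.52 m: A R^(2/3) = 5.727 — short.
At y = 1.91 m: A R^(2/3) = 7.822 — ≈ 7.821.

y_n = 1.91 m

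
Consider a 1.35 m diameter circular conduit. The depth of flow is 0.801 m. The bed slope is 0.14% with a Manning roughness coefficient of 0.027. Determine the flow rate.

For a circular section of diameter D = 1.35 m at depth y = 0.801 m, the central angle is θ = 2 arccos(1 − 2y/D) = 3.517 rad. Then A = (D²/8)(θ − sin θ) = 0.8848 m² and P = Dθ/2 = 2.374 m.
Hydraulic radius R = A/P = 0.8848/2.374 = 0.3727 m.
Manning's equation: Q = (1/n) A R^(2/3) S^(1/2) = (1/0.027) × 0.8848 × 0.3727^(2/3) × 0.0014^(1/2) = 0.635 m³/s.

Q = 0.635 m³/s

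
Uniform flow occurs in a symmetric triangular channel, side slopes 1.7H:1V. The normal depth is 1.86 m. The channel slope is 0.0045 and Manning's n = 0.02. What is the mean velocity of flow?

For a triangular section with side slope z = 1.7: A = zy² = 1.7×1.86² = 5.881 m²; P = 2y√(1+z²) = 2×1.86×1.972 = 7.337 m.
Hydraulic radius R = A/P = 5.881/7.337 = 0.8016 m.
From Manning's equation, V = (1/n) R^(2/3) S^(1/2) = (1/0.02) × 0.8016^(2/3) × 0.0045^(1/2) = 2.89 m/s.

V = 2.89 m/s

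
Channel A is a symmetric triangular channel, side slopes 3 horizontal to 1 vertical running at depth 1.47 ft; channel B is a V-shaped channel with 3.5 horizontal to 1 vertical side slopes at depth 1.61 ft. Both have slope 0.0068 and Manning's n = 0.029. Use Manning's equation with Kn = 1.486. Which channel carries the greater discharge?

Channel A: For a triangular section with side slope z = 3: A = zy² = 3×1.47² = 6.483 ft²; P = 2y√(1+z²) = 2×1.47×3.162 = 9.297 ft. Hydraulic radius R = A/P = 6.483/9.297 = 0.6973 ft. Q_A = (1.486/0.029)·6.483·0.6973^(2/3)·√0.0068 = 21.54 ft³/s.
Channel B: For a triangular section with side slope z = 3.5: A = zy² = 3.5×1.61² = 9.072 ft²; P = 2y√(1+z²) = 2×1.61×3.64 = 11.72 ft. Hydraulic radius R = A/P = 9.072/11.72 = 0.774 ft. Q_B = (1.486/0.029)·9.072·0.774^(2/3)·√0.0068 = 32.32 ft³/s.
Q_A = 21.54 ft³/s vs Q_B = 32.32 ft³/s, so channel B carries more.

channel B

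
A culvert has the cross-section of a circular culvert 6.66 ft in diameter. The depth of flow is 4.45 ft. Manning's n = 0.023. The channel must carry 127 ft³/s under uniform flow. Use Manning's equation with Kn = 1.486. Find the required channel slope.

S = 0.00261

For a circular section of diameter D = 6.66 ft at depth y = 4.45 ft, the central angle is θ = 2 arccos(1 − 2y/D) = 3.828 rad. Then A = (D²/8)(θ − sin θ) = 24.73 ft² and P = Dθ/2 = 12.75 ft.
Hydraulic radius R = A/P = 24.73/12.75 = 1.941 ft.
From Manning's equation, S = [nQ / (1.486 A R^(2/3))]² = [0.023 × 127 / (1.486 × 24.73 × 1.941^(2/3))]² = 0.00261.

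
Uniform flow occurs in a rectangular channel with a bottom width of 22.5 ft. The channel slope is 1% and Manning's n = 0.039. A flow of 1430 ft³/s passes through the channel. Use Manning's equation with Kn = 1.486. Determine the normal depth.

Manning's equation rearranged: A R^(2/3) = nQ / (1.486·√S) = 0.039 × 1430 / (1.486 × √0.01) = 375.3.
Try y = 5.45 ft: A R^(2/3) = 291.8 — too small.
Try y = 7.61 ft: A R^(2/3) = 469.4 — too large.
Try y = 6.49 ft: A R^(2/3) = 375 — ≈ 375.3.

y_n = 6.49 ft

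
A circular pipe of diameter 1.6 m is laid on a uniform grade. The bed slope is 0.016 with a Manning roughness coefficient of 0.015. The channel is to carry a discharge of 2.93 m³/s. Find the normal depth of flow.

Manning's equation rearranged: A R^(2/3) = nQ / (1·√S) = 0.015 × 2.93 / (√0.016) = 0.3475.
Trying y = 0.46 m: A R^(2/3) = 0.1968 — low.
Trying y = 0.708 m: A R^(2/3) = 0.4413 — high.
Trying y = 0.62 m: A R^(2/3) = 0.347 — close enough.

y_n = 0.62 m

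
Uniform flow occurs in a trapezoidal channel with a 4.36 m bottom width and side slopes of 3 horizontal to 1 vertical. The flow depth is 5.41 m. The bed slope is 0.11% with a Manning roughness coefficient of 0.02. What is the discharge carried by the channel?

Q = 375 m³/s

With bottom width b = 4.36 m and side slope z = 3: A = (b + zy)y = (4.36 + 3×5.41)×5.41 = 111.4 m²; P = b + 2y√(1+z²) = 4.36 + 2×5.41×3.162 = 38.58 m.
Hydraulic radius R = A/P = 111.4/38.58 = 2.888 m.
Manning's equation: Q = (1/n) A R^(2/3) S^(1/2) = (1/0.02) × 111.4 × 2.888^(2/3) × 0.0011^(1/2) = 375 m³/s.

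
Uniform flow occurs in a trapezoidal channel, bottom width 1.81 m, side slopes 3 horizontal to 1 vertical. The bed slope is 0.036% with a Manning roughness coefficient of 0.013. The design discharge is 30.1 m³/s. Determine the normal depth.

Manning's equation rearranged: A R^(2/3) = nQ / (1·√S) = 0.013 × 30.1 / (√0.00036) = 20.62.
Trying y = 1.65 m: A R^(2/3) = 10.48 — short.
Trying y = 2.45 m: A R^(2/3) = 26.69 — over.
Trying y = 2.2 m: A R^(2/3) = 20.62 — matches.

y_n = 2.2 m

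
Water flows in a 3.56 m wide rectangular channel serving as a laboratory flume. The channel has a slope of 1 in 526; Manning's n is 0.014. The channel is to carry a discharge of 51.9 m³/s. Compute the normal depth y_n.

Manning's equation rearranged: A R^(2/3) = nQ / (1·√S) = 0.014 × 51.9 / (√0.001901) = 16.66.
At y = 3.45 m: A R^(2/3) = 13.67 — too small.
At y = 4.81 m: A R^(2/3) = 20.39 — too large.
At y = 4.06 m: A R^(2/3) = 16.66 — ≈ 16.66.

y_n = 4.06 m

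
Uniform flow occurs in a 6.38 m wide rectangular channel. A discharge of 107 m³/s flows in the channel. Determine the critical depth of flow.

y_c = 3.06 m

For a rectangular channel, critical depth y_c = (q²/g)^(1/3) where q = Q/b = 107/6.38 = 16.77 m²/s.
So y_c = (16.77²/9.81)^(1/3) = 3.06 m.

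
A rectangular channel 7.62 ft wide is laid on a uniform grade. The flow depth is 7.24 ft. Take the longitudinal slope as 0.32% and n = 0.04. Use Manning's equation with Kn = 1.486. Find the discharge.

Q = 213 ft³/s

Flow area A = b·y = 7.62 × 7.24 = 55.17 ft². Wetted perimeter P = b + 2y = 7.62 + 2×7.24 = 22.1 ft.
Hydraulic radius R = A/P = 55.17/22.1 = 2.496 ft.
Manning's equation: Q = (1.486/n) A R^(2/3) S^(1/2) = (1.486/0.04) × 55.17 × 2.496^(2/3) × 0.0032^(1/2) = 213 ft³/s.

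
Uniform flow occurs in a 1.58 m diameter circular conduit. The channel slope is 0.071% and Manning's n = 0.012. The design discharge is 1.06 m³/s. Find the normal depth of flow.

Manning's equation rearranged: A R^(2/3) = nQ / (1·√S) = 0.012 × 1.06 / (√0.00071) = 0.4774.
At y = 0.897 m: A R^(2/3) = 0.6505 — too large.
At y = 0.667 m: A R^(2/3) = 0.3923 — too small.
At y = 0.745 m: A R^(2/3) = 0.4772 — ≈ 0.4774.

y_n = 0.745 m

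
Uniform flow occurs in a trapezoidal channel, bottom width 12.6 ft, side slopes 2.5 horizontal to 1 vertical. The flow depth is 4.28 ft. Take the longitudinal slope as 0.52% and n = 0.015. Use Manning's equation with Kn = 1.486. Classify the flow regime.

supercritical

With bottom width b = 12.6 ft and side slope z = 2.5: A = (b + zy)y = (12.6 + 2.5×4.28)×4.28 = 99.72 ft²; P = b + 2y√(1+z²) = 12.6 + 2×4.28×2.693 = 35.65 ft.
Hydraulic radius R = A/P = 99.72/35.65 = 2.797 ft.
V = (1.486/n) R^(2/3) √S = (1.486/0.015) × 2.797^(2/3) × √0.0052 = 14.18 ft/s. Hydraulic depth D_h = A/T = 99.72/34 = 2.933 ft.
Froude number Fr = V/√(g·D_h) = 14.18/√(32.2×2.933) = 1.46, which is greater than 1, so the flow is supercritical.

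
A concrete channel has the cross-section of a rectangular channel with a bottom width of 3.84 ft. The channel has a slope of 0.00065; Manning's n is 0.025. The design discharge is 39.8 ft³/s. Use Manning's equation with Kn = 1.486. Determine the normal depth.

Manning's equation rearranged: A R^(2/3) = nQ / (1.486·√S) = 0.025 × 39.8 / (1.486 × √0.00065) = 26.26.
Try y = 6.23 ft: A R^(2/3) = 30.9 — over.
Try y = 4.07 ft: A R^(2/3) = 18.66 — short.
Try y = 5.42 ft: A R^(2/3) = 26.27 — matches.

y_n = 5.42 ft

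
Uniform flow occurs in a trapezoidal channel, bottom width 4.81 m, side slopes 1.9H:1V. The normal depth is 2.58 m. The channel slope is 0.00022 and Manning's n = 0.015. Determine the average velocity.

V = 1.34 m/s

With bottom width b = 4.81 m and side slope z = 1.9: A = (b + zy)y = (4.81 + 1.9×2.58)×2.58 = 25.06 m²; P = b + 2y√(1+z²) = 4.81 + 2×2.58×2.147 = 15.89 m.
Hydraulic radius R = A/P = 25.06/15.89 = 1.577 m.
From Manning's equation, V = (1/n) R^(2/3) S^(1/2) = (1/0.015) × 1.577^(2/3) × 0.00022^(1/2) = 1.34 m/s.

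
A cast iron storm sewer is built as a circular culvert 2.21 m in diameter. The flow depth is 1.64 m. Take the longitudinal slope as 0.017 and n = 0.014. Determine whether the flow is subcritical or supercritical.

supercritical

For a circular section of diameter D = 2.21 m at depth y = 1.64 m, the central angle is θ = 2 arccos(1 − 2y/D) = 4.152 rad. Then A = (D²/8)(θ − sin θ) = 3.052 m² and P = Dθ/2 = 4.588 m.
Hydraulic radius R = A/P = 3.052/4.588 = 0.6652 m.
V = (1/n) R^(2/3) √S = (1/0.014) × 0.6652^(2/3) × √0.017 = 7.097 m/s. Hydraulic depth D_h = A/T = 3.052/1.934 = 1.579 m.
Froude number Fr = V/√(g·D_h) = 7.097/√(9.81×1.579) = 1.8, which is greater than 1, so the flow is supercritical.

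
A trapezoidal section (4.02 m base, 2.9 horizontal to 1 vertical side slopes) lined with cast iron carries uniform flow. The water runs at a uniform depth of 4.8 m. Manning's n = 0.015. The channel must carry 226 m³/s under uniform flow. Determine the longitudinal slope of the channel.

With bottom width b = 4.02 m and side slope z = 2.9: A = (b + zy)y = (4.02 + 2.9×4.8)×4.8 = 86.11 m²; P = b + 2y√(1+z²) = 4.02 + 2×4.8×3.068 = 33.47 m.
Hydraulic radius R = A/P = 86.11/33.47 = 2.573 m.
From Manning's equation, S = [nQ / (1 A R^(2/3))]² = [0.015 × 226 / (1 × 86.11 × 2.573^(2/3))]² = 0.00044.

S = 0.00044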